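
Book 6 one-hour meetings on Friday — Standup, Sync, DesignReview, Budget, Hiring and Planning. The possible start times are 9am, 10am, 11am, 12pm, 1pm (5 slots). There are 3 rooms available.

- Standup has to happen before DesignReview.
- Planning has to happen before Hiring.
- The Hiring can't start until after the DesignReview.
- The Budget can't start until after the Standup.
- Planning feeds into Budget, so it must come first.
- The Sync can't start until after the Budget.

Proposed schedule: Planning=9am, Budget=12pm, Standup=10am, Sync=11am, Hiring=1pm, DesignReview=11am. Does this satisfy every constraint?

The Sync can't start until after the Budget — violated.
Planning has to happen before Hiring — holds.
The Hiring can't start until after the DesignReview — holds.
The Budget can't start until after the Standup — holds.
Planning feeds into Budget, so it must come first — holds.
There are 3 rooms available — holds.
Standup has to happen before DesignReview — holds.

Invalid. The Sync can't start until after the Budget.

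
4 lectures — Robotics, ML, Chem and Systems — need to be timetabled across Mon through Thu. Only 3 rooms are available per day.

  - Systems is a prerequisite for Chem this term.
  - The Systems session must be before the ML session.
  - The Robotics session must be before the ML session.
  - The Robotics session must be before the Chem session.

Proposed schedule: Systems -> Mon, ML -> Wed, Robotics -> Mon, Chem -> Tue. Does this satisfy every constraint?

Only 3 rooms are available per day — holds.
The Robotics session must be before the Chem session — holds.
The Robotics session must be before the ML session — holds.
The Systems session must be before the ML session — holds.
Systems is a prerequisite for Chem this term — holds.

Yes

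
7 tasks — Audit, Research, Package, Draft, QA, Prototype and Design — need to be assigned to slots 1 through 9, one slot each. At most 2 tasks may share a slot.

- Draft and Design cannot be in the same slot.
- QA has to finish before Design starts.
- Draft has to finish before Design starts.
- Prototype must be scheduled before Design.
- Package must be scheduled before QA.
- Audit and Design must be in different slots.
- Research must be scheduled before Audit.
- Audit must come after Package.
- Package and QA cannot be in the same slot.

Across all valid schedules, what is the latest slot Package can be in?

Downstream work caps Package at 7.
Package at 7 is achievable: Prototype=2; Draft=1; QA=8; Audit=8; Design=9; Package=7; Research=1.

7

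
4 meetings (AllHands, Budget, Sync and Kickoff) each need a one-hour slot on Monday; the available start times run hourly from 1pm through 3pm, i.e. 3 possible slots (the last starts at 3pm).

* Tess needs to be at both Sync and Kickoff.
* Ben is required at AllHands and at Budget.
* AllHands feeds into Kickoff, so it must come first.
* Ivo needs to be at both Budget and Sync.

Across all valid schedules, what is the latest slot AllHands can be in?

2pm

Downstream work caps AllHands at 2pm.
AllHands at 2pm is achievable: Kickoff -> 3pm; AllHands -> 2pm; Sync -> 2pm; Budget -> 1pm.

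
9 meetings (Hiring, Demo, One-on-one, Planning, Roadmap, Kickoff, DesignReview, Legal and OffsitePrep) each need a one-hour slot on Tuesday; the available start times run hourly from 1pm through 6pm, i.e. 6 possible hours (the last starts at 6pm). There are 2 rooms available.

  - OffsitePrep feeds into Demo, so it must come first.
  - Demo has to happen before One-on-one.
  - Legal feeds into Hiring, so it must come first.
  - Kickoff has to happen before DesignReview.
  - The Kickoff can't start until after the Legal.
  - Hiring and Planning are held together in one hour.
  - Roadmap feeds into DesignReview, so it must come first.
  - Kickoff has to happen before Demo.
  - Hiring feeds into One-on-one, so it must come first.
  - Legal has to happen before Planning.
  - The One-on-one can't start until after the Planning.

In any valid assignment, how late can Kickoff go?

Precedence pushes Kickoff to at least 2pm; downstream work caps Kickoff at 4pm.
Kickoff at 4pm is achievable: Demo -> 5pm, Hiring -> 2pm, Planning -> 2pm, OffsitePrep -> 3pm, One-on-one -> 6pm, Kickoff -> 4pm, DesignReview -> 5pm, Roadmap -> 1pm, Legal -> 1pm.

4pm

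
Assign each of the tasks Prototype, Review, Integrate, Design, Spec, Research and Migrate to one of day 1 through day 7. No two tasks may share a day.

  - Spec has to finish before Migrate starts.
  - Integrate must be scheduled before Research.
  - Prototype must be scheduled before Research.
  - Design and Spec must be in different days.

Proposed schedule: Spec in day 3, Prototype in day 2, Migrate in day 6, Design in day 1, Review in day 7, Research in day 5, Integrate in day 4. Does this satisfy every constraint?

No two tasks may share a day — holds.
Integrate must be scheduled before Research — holds.
Spec has to finish before Migrate starts — holds.
Design and Spec must be in different days — holds.
Prototype must be scheduled before Research — holds.

Yes, all constraints hold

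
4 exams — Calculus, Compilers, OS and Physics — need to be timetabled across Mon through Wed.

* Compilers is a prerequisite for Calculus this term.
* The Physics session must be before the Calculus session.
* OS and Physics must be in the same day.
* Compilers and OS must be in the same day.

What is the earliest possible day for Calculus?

Tue

Precedence pushes Calculus to at least Tue.
Calculus at Tue is achievable: Compilers in Mon; OS in Mon; Physics in Mon; Calculus in Tue.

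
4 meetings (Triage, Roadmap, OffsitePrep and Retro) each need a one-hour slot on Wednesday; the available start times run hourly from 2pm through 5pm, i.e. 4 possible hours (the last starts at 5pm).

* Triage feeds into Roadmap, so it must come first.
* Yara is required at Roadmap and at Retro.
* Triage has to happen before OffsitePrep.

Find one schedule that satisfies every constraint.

Retro -> 2pm; Triage -> 2pm; OffsitePrep -> 3pm; Roadmap -> 3pm

Checking: Triage(2pm) before Roadmap(3pm); Triage(2pm) before OffsitePrep(3pm); Roadmap(3pm) != Retro(2pm).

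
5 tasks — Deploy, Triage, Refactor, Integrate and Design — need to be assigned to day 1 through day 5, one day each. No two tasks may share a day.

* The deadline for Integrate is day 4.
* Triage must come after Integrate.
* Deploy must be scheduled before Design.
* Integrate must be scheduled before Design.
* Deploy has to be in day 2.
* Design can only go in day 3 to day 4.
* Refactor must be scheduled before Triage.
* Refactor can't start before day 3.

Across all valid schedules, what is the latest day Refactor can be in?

Refactor is available from day 3; downstream work caps Refactor at day 4.
Refactor at day 4 is achievable: Design in day 3; Refactor in day 4; Deploy in day 2; Integrate in day 1; Triage in day 5.

day 4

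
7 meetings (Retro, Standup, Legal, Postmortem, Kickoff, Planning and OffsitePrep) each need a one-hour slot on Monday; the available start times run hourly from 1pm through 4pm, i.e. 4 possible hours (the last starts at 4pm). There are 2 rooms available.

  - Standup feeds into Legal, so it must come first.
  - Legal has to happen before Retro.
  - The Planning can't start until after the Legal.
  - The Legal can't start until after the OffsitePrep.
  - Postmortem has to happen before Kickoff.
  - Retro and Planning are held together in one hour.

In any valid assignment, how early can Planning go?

3pm

Precedence pushes Planning to at least 3pm.
Planning at 3pm is achievable: OffsitePrep -> 1pm, Retro -> 3pm, Legal -> 2pm, Planning -> 3pm, Postmortem -> 2pm, Standup -> 1pm, Kickoff -> 4pm.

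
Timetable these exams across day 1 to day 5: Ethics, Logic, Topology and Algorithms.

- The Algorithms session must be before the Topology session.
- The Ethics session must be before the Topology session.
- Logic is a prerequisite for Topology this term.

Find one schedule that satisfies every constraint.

Algorithms in day 1; Logic in day 1; Ethics in day 1; Topology in day 2

Checking: Algorithms(day 1) before Topology(day 2); Logic(day 1) before Topology(day 2); Ethics(day 1) before Topology(day 2).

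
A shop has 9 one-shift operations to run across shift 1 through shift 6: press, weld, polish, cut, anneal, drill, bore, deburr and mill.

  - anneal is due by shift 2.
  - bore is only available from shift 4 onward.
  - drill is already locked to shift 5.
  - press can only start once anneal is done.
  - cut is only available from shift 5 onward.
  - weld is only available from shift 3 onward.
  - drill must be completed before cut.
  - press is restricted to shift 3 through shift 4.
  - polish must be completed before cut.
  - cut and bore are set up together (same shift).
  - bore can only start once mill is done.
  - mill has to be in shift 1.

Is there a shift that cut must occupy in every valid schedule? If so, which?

shift 6

Cut is available from shift 5; precedence pushes cut to at least shift 6.
So cut is pinned to shift 6.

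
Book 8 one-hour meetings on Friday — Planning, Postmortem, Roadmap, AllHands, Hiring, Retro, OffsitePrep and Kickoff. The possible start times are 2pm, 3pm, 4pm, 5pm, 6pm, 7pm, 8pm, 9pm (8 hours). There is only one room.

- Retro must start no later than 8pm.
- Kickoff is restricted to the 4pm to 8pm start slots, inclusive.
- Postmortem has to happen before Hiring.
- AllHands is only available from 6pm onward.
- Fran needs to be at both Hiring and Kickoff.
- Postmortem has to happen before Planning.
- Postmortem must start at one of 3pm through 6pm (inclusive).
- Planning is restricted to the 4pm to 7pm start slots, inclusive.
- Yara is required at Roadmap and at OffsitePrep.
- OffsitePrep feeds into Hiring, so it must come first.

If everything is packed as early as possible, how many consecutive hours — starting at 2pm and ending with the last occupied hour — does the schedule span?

The precedence chain requires at least 2 distinct hours.
With at most 1 per hour and 8 meetings, at least 8 hours are needed.
AllHands can't be placed before 6pm — that is hour 5 counting from 2pm — so the schedule must run through at least 5 hours.
8 works (last occupied hour: 9pm): for example AllHands=6pm, Postmortem=3pm, OffsitePrep=7pm, Roadmap=9pm, Planning=4pm, Retro=2pm, Hiring=8pm, Kickoff=5pm.

8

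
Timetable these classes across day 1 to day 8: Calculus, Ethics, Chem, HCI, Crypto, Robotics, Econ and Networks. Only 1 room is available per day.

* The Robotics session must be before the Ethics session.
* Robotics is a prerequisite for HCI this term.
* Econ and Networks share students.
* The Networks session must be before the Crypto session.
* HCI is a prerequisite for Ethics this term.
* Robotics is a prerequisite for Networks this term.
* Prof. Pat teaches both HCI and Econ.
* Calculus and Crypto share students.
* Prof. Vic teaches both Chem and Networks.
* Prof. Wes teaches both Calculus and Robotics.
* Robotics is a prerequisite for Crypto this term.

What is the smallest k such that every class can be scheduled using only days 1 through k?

The precedence chain requires at least 3 distinct days.
With at most 1 per day and 8 classes, at least 8 days are needed.
8 works (last occupied day: day 8): for example Networks -> day 4, Robotics -> day 1, Calculus -> day 6, Ethics -> day 3, Econ -> day 8, Crypto -> day 5, Chem -> day 7, HCI -> day 2.

8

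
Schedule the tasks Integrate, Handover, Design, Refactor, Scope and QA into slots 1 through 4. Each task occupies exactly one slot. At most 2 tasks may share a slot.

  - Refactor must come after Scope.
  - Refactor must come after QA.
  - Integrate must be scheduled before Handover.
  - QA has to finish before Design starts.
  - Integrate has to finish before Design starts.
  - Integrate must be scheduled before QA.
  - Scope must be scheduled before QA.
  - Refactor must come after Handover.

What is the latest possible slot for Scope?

Downstream work caps Scope at 2.
Scope at 2 is achievable: Refactor -> 4; Integrate -> 1; Scope -> 2; QA -> 3; Design -> 4; Handover -> 2.

2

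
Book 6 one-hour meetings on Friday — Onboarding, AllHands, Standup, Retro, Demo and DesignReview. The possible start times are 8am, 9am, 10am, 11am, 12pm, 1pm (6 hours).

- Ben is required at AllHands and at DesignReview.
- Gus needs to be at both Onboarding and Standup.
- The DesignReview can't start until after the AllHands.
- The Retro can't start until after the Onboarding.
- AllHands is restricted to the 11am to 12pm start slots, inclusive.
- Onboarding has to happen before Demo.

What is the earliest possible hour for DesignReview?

Precedence pushes DesignReview to at least 12pm.
DesignReview at 12pm is achievable: Demo=9am, Standup=9am, AllHands=11am, Onboarding=8am, Retro=9am, DesignReview=12pm.

12pm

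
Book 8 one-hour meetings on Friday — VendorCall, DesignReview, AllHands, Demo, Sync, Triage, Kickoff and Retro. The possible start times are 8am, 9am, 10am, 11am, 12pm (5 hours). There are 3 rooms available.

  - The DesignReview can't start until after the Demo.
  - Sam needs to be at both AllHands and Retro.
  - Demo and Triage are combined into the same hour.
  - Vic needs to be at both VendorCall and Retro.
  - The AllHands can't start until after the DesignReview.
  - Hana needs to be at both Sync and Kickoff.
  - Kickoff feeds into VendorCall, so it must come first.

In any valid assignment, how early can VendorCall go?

Precedence pushes VendorCall to at least 9am.
VendorCall at 9am is achievable: Sync -> 9am; Retro -> 11am; Kickoff -> 8am; AllHands -> 10am; DesignReview -> 9am; Demo -> 8am; Triage -> 8am; VendorCall -> 9am.

9am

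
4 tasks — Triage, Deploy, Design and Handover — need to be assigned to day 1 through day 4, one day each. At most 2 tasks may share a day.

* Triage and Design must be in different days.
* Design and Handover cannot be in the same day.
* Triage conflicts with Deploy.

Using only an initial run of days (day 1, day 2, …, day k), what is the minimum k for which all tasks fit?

2 days

With at most 2 per day and 4 tasks, at least 2 days are needed.
2 works (last occupied day: day 2): for example Deploy -> day 2; Triage -> day 1; Design -> day 2; Handover -> day 1.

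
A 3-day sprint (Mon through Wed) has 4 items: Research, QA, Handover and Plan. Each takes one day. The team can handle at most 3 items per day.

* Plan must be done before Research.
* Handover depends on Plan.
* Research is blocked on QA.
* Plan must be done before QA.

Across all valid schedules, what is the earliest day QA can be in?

Precedence pushes QA to at least Tue; downstream work caps QA at Tue.
QA at Tue is achievable: Plan in Mon, Research in Wed, QA in Tue, Handover in Tue.

Tue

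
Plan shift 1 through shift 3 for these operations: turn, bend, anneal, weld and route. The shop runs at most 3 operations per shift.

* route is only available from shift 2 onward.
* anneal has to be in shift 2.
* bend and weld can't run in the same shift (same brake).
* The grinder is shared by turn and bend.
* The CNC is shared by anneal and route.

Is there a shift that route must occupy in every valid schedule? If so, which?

route's window is shift 2–shift 3.
anneal is fixed at shift 2, and route can't share a shift with anneal.
So route must be shift 3.

shift 3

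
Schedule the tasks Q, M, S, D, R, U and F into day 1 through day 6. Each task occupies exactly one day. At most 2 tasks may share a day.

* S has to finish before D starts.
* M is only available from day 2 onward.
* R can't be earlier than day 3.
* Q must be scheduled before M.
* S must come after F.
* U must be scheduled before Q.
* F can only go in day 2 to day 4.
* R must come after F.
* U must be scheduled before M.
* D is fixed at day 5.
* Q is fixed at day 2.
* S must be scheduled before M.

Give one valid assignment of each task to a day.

F in day 2; M in day 4; U in day 1; S in day 3; D in day 5; Q in day 2; R in day 3

Checking: S(day 3) before D(day 5); F(day 2) before S(day 3); S(day 3) before M(day 4); U(day 1) before M(day 4); U(day 1) before Q(day 2); F(day 2) before R(day 3); Q(day 2) before M(day 4); D=day 5 in [day 5,day 5]; R=day 3 in [day 3,day 6]; Q=day 2 in [day 2,day 2]; F=day 2 in [day 2,day 4]; M=day 4 in [day 2,day 6]; max 2 per day (cap 2).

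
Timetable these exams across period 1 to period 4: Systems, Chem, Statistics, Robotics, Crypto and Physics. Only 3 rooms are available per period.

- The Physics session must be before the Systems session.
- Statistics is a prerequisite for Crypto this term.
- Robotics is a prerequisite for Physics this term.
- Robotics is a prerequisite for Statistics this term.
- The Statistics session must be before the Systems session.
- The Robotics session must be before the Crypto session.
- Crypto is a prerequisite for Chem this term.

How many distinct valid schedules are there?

3

Enumerating: Statistics in period 2, Systems in period 3, Crypto in period 3, Physics in period 2, Robotics in period 1, Chem in period 4 | Systems in period 4; Robotics in period 1; Chem in period 4; Statistics in period 2; Crypto in period 3; Physics in period 2 | Statistics -> period 2; Crypto -> period 3; Chem -> period 4; Physics -> period 3; Systems -> period 4; Robotics -> period 1.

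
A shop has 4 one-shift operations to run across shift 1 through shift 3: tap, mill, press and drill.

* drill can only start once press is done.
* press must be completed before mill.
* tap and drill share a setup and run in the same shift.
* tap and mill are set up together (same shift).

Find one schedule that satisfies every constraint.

drill=shift 2, press=shift 1, mill=shift 2, tap=shift 2

Checking: press(shift 1) before drill(shift 2); press(shift 1) before mill(shift 2); tap = mill = shift 2; tap = drill = shift 2.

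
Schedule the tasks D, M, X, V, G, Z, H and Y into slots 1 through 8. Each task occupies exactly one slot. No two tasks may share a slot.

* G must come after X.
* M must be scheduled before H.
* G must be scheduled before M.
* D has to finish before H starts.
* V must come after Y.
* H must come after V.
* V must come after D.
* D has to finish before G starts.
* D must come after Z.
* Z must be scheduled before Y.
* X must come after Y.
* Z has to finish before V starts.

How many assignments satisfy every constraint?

Splitting on D: it can be 2 (4), 3 (4), 4 (3). Listing each branch's schedules as (M, X, V, G, Z, H, Y):
D=2: (6,4,7,5,1,8,3) (7,4,5,6,1,8,3) (7,4,6,5,1,8,3) (7,5,4,6,1,8,3) — 4.
D=3: (6,4,7,5,1,8,2) (7,4,5,6,1,8,2) (7,4,6,5,1,8,2) (7,5,4,6,1,8,2) — 4.
D=4: (6,3,7,5,1,8,2) (7,3,5,6,1,8,2) (7,3,6,5,1,8,2) — 3.
Summing: 4 + 4 + 3 = 11.

11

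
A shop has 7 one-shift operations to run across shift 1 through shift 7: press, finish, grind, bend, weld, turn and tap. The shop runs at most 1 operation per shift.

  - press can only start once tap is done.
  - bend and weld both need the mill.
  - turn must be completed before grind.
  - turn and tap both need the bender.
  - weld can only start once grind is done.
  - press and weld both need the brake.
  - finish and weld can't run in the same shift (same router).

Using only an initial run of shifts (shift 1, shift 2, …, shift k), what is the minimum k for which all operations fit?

The precedence chain requires at least 3 distinct shifts.
With at most 1 per shift and 7 operations, at least 7 shifts are needed.
7 works (last occupied shift: shift 7): for example turn in shift 1; finish in shift 6; press in shift 4; grind in shift 2; bend in shift 7; weld in shift 5; tap in shift 3.

7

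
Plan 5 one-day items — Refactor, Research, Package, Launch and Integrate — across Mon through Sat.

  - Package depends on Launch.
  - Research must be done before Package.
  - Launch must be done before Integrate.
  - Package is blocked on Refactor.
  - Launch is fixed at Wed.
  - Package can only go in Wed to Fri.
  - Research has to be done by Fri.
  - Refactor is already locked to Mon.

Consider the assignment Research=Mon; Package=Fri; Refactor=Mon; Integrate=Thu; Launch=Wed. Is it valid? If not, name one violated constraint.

Package is blocked on Refactor — holds.
Research must be done before Package — holds.
Package depends on Launch — holds.
Launch must be done before Integrate — holds.
Refactor is already locked to Mon — holds.
Launch is fixed at Wed — holds.
Research has to be done by Fri — holds.
Package can only go in Wed to Fri — holds.

Yes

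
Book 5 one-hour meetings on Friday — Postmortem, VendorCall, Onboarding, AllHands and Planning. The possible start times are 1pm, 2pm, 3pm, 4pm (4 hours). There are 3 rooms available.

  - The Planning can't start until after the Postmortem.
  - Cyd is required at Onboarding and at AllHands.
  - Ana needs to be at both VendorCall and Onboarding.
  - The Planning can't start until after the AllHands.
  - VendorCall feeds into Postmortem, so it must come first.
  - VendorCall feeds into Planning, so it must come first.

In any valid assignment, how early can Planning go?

3pm

Precedence pushes Planning to at least 3pm.
Planning at 3pm is achievable: Onboarding in 2pm, Postmortem in 2pm, Planning in 3pm, AllHands in 1pm, VendorCall in 1pm.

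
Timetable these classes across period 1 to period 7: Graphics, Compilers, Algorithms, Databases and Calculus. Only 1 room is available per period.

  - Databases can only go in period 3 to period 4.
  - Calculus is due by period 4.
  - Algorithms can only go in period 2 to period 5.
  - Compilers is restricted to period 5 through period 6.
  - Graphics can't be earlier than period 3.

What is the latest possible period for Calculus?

period 4

Calculus's own window allows nothing later than period 4.
Calculus at period 4 is achievable: Databases=period 3; Graphics=period 6; Calculus=period 4; Algorithms=period 2; Compilers=period 5.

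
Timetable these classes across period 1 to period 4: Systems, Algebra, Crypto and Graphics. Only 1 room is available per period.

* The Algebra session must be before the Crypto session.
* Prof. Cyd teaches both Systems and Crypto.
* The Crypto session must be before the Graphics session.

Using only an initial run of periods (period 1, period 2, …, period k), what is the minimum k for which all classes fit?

4

The precedence chain requires at least 3 distinct periods.
With at most 1 per period and 4 classes, at least 4 periods are needed.
4 works (last occupied period: period 4): for example Systems in period 4; Algebra in period 1; Graphics in period 3; Crypto in period 2.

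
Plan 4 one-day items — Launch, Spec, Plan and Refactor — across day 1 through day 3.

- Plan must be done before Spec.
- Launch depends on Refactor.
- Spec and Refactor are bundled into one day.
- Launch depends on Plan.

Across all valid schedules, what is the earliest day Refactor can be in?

day 2

Refactor must be in the same day as Spec, which can't be before day 2, so Refactor is at least day 2; downstream work caps Refactor at day 2.
Refactor at day 2 is achievable: Refactor=day 2, Plan=day 1, Launch=day 3, Spec=day 2.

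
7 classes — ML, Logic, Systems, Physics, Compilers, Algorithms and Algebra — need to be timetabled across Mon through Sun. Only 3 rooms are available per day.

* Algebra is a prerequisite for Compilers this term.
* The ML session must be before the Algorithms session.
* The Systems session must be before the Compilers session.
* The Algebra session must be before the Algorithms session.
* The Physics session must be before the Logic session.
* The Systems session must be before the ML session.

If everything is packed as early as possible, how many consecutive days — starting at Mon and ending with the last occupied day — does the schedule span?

3

The precedence chain requires at least 3 distinct days.
With at most 3 per day and 7 classes, at least 3 days are needed.
3 works (last occupied day: Wed): for example Logic=Tue; ML=Tue; Algebra=Mon; Algorithms=Wed; Systems=Mon; Compilers=Tue; Physics=Mon.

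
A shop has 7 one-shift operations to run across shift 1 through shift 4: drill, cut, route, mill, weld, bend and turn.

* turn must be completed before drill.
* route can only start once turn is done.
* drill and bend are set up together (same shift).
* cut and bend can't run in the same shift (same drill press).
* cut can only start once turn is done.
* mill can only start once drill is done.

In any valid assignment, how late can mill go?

shift 4

Precedence pushes mill to at least shift 3.
mill at shift 4 is achievable: mill=shift 4, cut=shift 3, weld=shift 1, bend=shift 2, route=shift 2, turn=shift 1, drill=shift 2.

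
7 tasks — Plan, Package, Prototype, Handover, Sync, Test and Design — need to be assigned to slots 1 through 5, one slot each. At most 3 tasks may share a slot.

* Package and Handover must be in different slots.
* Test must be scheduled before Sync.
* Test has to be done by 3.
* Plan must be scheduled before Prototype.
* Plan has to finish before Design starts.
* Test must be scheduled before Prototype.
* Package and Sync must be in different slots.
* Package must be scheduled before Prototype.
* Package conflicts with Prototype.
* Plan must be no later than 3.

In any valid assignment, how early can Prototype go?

Precedence pushes Prototype to at least 2.
Prototype at 2 is achievable: Design -> 2, Test -> 1, Handover -> 3, Package -> 1, Plan -> 1, Sync -> 2, Prototype -> 2.

2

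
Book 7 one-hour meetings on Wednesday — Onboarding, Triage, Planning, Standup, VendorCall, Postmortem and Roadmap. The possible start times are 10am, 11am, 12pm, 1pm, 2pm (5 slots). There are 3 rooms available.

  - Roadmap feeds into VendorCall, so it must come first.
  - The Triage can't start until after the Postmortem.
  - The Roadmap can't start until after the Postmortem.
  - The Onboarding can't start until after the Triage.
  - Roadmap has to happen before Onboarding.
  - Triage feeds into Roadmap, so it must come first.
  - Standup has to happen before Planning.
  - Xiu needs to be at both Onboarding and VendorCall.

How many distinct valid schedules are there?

20

Splitting on Onboarding: it can be 1pm (10), 2pm (10). Listing each branch's schedules as (Triage, Planning, Standup, VendorCall, Postmortem, Roadmap):
Onboarding=1pm: (11am,11am,10am,2pm,10am,12pm) (11am,12pm,10am,2pm,10am,12pm) (11am,12pm,11am,2pm,10am,12pm) (11am,1pm,10am,2pm,10am,12pm) (11am,1pm,11am,2pm,10am,12pm) (11am,1pm,12pm,2pm,10am,12pm) (11am,2pm,10am,2pm,10am,12pm) (11am,2pm,11am,2pm,10am,12pm) (11am,2pm,12pm,2pm,10am,12pm) (11am,2pm,1pm,2pm,10am,12pm) — 10.
Onboarding=2pm: (11am,11am,10am,1pm,10am,12pm) (11am,12pm,10am,1pm,10am,12pm) (11am,12pm,11am,1pm,10am,12pm) (11am,1pm,10am,1pm,10am,12pm) (11am,1pm,11am,1pm,10am,12pm) (11am,1pm,12pm,1pm,10am,12pm) (11am,2pm,10am,1pm,10am,12pm) (11am,2pm,11am,1pm,10am,12pm) (11am,2pm,12pm,1pm,10am,12pm) (11am,2pm,1pm,1pm,10am,12pm) — 10.
Summing: 10 + 10 = 20.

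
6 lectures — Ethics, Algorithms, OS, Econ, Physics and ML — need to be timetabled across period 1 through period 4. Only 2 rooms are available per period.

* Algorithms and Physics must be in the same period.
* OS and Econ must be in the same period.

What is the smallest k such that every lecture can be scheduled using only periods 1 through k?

With at most 2 per period and 6 lectures, at least 3 periods are needed.
3 works (last occupied period: period 3): for example Physics=period 2, OS=period 3, Algorithms=period 2, Ethics=period 1, ML=period 1, Econ=period 3.

3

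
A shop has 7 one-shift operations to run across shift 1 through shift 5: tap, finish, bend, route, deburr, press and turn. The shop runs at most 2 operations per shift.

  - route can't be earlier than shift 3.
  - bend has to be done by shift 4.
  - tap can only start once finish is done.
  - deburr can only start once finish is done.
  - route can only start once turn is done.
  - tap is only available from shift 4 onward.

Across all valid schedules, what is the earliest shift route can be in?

shift 3

Route is available from shift 3.
route at shift 3 is achievable: deburr -> shift 2, finish -> shift 1, turn -> shift 2, route -> shift 3, tap -> shift 4, bend -> shift 1, press -> shift 3.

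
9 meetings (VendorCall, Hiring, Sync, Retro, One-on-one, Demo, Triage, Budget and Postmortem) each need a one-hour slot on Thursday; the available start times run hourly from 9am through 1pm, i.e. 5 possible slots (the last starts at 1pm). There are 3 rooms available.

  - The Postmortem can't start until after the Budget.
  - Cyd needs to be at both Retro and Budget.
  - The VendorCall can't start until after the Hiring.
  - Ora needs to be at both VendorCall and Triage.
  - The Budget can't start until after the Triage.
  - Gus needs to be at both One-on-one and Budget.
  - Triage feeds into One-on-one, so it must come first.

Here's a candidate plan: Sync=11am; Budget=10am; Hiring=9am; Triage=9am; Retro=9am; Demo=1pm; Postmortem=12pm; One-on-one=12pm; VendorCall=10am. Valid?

Yes

The VendorCall can't start until after the Hiring — holds.
The Postmortem can't start until after the Budget — holds.
Triage feeds into One-on-one, so it must come first — holds.
There are 3 rooms available — holds.
Ora needs to be at both VendorCall and Triage — holds.
Cyd needs to be at both Retro and Budget — holds.
The Budget can't start until after the Triage — holds.
Gus needs to be at both One-on-one and Budget — holds.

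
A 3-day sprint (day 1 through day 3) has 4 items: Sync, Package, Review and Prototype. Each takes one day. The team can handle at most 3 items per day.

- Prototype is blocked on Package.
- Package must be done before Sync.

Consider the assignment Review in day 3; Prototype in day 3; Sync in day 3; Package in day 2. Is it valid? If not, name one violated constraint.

Package must be done before Sync — holds.
Prototype is blocked on Package — holds.
The team can handle at most 3 items per day — holds.

Valid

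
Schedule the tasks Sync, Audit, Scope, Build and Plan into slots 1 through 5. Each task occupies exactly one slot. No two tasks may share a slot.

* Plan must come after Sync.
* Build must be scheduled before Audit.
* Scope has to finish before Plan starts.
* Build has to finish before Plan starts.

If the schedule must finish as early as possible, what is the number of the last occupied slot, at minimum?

The precedence chain requires at least 2 distinct slots.
With at most 1 per slot and 5 tasks, at least 5 slots are needed.
5 works (last occupied slot: 5): for example Scope -> 3; Sync -> 2; Plan -> 4; Build -> 1; Audit -> 5.

5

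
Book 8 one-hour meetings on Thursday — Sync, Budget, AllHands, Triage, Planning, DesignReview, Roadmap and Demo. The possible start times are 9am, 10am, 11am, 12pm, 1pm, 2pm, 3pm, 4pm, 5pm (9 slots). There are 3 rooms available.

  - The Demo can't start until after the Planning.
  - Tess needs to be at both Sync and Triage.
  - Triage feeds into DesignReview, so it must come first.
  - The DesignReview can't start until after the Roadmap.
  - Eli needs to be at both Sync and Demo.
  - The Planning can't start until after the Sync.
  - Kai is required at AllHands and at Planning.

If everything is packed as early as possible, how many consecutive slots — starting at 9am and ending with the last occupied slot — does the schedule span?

3

The precedence chain requires at least 3 distinct slots.
With at most 3 per slot and 8 meetings, at least 3 slots are needed.
3 works (last occupied slot: 11am): for example Roadmap in 9am; Sync in 9am; AllHands in 11am; Demo in 11am; Triage in 10am; Budget in 9am; DesignReview in 11am; Planning in 10am.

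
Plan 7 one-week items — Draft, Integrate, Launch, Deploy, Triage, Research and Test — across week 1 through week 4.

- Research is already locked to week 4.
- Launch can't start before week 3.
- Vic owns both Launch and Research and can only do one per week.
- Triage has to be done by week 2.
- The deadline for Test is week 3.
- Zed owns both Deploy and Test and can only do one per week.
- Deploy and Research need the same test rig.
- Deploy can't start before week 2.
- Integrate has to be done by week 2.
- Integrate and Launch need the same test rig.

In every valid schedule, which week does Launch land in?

week 3

Launch's window is week 3–week 4.
Research is fixed at week 4, and Launch can't share a week with Research.
So Launch must be week 3.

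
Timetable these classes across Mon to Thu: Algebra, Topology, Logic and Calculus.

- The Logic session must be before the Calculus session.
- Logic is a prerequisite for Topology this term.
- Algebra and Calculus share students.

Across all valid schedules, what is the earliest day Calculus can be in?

Tue

Precedence pushes Calculus to at least Tue.
Calculus at Tue is achievable: Logic -> Mon; Calculus -> Tue; Topology -> Tue; Algebra -> Mon.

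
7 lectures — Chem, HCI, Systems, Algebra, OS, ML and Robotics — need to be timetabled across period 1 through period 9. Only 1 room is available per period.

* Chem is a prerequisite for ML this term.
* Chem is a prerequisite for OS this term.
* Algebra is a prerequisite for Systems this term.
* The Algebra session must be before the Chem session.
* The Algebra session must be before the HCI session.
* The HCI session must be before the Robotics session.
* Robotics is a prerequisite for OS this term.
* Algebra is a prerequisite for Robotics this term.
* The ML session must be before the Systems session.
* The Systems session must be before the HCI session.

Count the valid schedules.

36

Splitting on Chem: it can be period 2 (21), period 3 (12), period 4 (3). Listing each branch's schedules as (HCI, Systems, Algebra, OS, ML, Robotics) by period number:
Chem=period 2: (5,4,1,7,3,6) (5,4,1,8,3,6) (5,4,1,8,3,7) (5,4,1,9,3,6) (5,4,1,9,3,7) (5,4,1,9,3,8) (6,4,1,8,3,7) (6,4,1,9,3,7) (6,4,1,9,3,8) (6,5,1,8,3,7) (6,5,1,8,4,7) (6,5,1,9,3,7) (6,5,1,9,3,8) (6,5,1,9,4,7) (6,5,1,9,4,8) (7,4,1,9,3,8) (7,5,1,9,3,8) (7,5,1,9,4,8) (7,6,1,9,3,8) (7,6,1,9,4,8) (7,6,1,9,5,8) — 21.
Chem=period 3: (6,5,1,8,4,7) (6,5,1,9,4,7) (6,5,1,9,4,8) (6,5,2,8,4,7) (6,5,2,9,4,7) (6,5,2,9,4,8) (7,5,1,9,4,8) (7,5,2,9,4,8) (7,6,1,9,4,8) (7,6,1,9,5,8) (7,6,2,9,4,8) (7,6,2,9,5,8) — 12.
Chem=period 4: (7,6,1,9,5,8) (7,6,2,9,5,8) (7,6,3,9,5,8) — 3.
Summing: 21 + 12 + 3 = 36.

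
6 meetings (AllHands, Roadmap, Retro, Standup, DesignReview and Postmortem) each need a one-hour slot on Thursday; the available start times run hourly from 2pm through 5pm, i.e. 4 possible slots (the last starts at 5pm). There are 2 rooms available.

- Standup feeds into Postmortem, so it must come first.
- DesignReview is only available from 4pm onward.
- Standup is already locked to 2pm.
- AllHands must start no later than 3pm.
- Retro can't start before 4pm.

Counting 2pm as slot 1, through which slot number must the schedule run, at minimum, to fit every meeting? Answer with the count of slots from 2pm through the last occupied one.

The precedence chain requires at least 2 distinct slots.
With at most 2 per slot and 6 meetings, at least 3 slots are needed.
Retro can't be placed before 4pm — that is slot 3 counting from 2pm — so the schedule must run through at least 3 slots.
3 works (last occupied slot: 4pm): for example Standup -> 2pm; DesignReview -> 4pm; Roadmap -> 3pm; AllHands -> 2pm; Retro -> 4pm; Postmortem -> 3pm.

3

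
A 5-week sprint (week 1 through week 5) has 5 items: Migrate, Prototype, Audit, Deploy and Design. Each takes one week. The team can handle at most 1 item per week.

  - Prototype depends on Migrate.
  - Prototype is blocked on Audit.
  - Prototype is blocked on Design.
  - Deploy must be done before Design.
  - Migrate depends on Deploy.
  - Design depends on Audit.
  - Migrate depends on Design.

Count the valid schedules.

2

Enumerating: Audit in week 1; Prototype in week 5; Design in week 3; Migrate in week 4; Deploy in week 2 | Prototype -> week 5; Migrate -> week 4; Audit -> week 2; Deploy -> week 1; Design -> week 3.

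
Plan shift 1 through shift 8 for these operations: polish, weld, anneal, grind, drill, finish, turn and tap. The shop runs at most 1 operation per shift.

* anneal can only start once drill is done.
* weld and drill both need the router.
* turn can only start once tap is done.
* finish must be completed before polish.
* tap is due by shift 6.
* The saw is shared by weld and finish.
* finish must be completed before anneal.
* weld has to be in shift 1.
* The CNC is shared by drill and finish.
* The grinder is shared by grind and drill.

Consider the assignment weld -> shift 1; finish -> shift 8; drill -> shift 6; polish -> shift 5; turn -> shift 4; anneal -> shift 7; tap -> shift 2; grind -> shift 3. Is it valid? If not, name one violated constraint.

tap is due by shift 6 — holds.
The grinder is shared by grind and drill — holds.
The saw is shared by weld and finish — holds.
weld has to be in shift 1 — holds.
The CNC is shared by drill and finish — holds.
finish must be completed before anneal — violated.
The shop runs at most 1 operation per shift — holds.
weld and drill both need the router — holds.
anneal can only start once drill is done — holds.
finish must be completed before polish — violated.
turn can only start once tap is done — holds.

No — it violates: finish must be completed before polish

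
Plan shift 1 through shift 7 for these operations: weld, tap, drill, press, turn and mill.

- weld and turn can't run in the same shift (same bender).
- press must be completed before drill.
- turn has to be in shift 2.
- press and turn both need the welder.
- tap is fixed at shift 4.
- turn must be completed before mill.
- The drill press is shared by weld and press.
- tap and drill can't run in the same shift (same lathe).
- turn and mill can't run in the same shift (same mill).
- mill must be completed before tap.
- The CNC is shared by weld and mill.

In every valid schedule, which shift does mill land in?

shift 3

turn is fixed at shift 2 and must come before mill, so mill is at least shift 3.
tap is fixed at shift 4 and must come after mill, so mill is at most shift 3.
So mill must be shift 3.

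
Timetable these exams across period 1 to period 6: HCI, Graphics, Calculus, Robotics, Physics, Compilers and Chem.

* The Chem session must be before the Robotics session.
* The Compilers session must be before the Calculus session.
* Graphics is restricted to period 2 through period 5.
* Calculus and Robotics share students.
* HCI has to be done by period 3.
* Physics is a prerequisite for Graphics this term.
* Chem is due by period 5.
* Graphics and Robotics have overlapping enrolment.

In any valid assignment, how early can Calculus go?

period 2

Precedence pushes Calculus to at least period 2.
Calculus at period 2 is achievable: Graphics=period 2; Robotics=period 3; Chem=period 1; Physics=period 1; Calculus=period 2; Compilers=period 1; HCI=period 1.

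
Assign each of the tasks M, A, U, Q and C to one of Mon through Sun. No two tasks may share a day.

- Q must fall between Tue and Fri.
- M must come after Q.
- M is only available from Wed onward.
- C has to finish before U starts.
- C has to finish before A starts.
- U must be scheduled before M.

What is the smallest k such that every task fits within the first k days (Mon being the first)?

The precedence chain requires at least 3 distinct days.
With at most 1 per day and 5 tasks, at least 5 days are needed.
5 works (last occupied day: Fri): for example C -> Mon; M -> Thu; U -> Wed; A -> Fri; Q -> Tue.

5 days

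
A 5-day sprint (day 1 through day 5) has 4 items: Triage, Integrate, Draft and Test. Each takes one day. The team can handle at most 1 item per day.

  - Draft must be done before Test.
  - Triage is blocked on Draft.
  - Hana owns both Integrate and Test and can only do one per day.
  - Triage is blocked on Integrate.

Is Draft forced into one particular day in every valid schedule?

Draft can be day 1 (e.g. Test=day 4, Draft=day 1, Triage=day 3, Integrate=day 2) or day 2 (e.g. Triage=day 3; Integrate=day 1; Test=day 4; Draft=day 2).

No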